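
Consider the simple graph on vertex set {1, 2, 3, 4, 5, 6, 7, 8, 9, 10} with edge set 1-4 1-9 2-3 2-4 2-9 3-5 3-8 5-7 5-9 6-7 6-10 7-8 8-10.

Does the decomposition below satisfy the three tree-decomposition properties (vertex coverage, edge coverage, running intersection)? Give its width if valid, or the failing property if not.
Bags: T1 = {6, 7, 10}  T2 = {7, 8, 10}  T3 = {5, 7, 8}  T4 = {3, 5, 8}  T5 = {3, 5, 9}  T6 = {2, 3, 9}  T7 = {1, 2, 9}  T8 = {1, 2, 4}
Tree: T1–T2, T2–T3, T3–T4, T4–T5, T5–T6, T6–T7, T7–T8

Vertex coverage: the bags together contain {1, 2, 3, 4, 5, 6, 7, 8, 9, 10}, the full vertex set. Edge coverage: each edge of G has both endpoints in at least one bag. Running intersection: for every vertex, the bags containing it form a connected subtree. All three properties hold, so this is a valid tree decomposition of width max|bag| − 1 = 2, and hence tw(G) ≤ 2.

Yes; width 2.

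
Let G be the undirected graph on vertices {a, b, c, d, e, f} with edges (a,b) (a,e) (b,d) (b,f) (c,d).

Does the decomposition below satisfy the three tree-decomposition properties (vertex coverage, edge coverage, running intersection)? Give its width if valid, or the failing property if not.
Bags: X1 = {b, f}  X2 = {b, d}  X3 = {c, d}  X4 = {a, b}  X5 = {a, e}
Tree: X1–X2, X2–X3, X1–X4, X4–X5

Checking the three conditions: (i) the bags cover all of {a, b, c, d, e, f}; (ii) for each edge, some bag contains both endpoints; (iii) the bags containing any fixed vertex form a subtree. All hold, so the decomposition is valid with width 2 − 1 = 1.

Yes; width 1.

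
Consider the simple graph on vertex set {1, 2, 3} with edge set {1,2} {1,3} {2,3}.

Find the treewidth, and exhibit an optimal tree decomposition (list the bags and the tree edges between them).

Treewidth 2.
One optimal decomposition is:
Bags: B1 = {1, 2, 3}
Tree: (single bag)

With just one bag of size 3, the width is 3 − 1 = 2, so tw(G) ≤ 2. For the lower bound, the 3 vertices {1, 2, 3} are pairwise adjacent, and any tree decomposition puts a clique entirely inside one bag — forcing width ≥ 2. Combining the bounds, tw(G) = 2.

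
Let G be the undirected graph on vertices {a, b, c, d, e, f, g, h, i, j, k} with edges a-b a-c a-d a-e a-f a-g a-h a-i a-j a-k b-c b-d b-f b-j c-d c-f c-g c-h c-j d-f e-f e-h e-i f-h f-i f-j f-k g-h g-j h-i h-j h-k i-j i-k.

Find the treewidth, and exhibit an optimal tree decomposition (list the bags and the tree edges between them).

Each bag holds 5 vertices, so the decomposition has width 4, which upper-bounds the treewidth. On the other hand G contains the 5-clique {a, c, g, h, j}. A clique must lie in a single bag of any decomposition, so no decomposition can have width below 4. Hence tw(G) = 4 exactly.

Treewidth 4.
One such decomposition:
Bags: B1 = {a, c, f, h, j}  B2 = {a, b, c, f, j}  B3 = {a, b, c, d, f}  B4 = {a, f, h, i, j}  B5 = {a, e, f, h, i}  B6 = {a, c, g, h, j}  B7 = {a, f, h, i, k}
Tree: B1–B2, B2–B3, B1–B4, B4–B5, B1–B6, B5–B7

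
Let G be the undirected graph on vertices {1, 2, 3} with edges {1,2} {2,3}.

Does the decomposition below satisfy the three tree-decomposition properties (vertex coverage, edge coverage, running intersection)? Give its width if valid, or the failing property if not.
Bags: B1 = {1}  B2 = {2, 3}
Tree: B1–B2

No — edge (2,1) lies in no bag.

A tree decomposition must satisfy three properties: every vertex lies in some bag; for every edge, both endpoints lie together in some bag; and for every vertex, the bags containing it form a connected subtree. Here edge (2,1) lies in no bag, so the decomposition is invalid.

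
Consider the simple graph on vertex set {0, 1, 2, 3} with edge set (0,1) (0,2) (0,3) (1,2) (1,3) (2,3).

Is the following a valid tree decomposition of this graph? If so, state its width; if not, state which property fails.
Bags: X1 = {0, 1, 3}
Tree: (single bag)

A tree decomposition must satisfy three properties: every vertex lies in some bag; for every edge, both endpoints lie together in some bag; and for every vertex, the bags containing it form a connected subtree. Here vertex 2 appears in no bag, so the decomposition is invalid.

No — vertex 2 appears in no bag.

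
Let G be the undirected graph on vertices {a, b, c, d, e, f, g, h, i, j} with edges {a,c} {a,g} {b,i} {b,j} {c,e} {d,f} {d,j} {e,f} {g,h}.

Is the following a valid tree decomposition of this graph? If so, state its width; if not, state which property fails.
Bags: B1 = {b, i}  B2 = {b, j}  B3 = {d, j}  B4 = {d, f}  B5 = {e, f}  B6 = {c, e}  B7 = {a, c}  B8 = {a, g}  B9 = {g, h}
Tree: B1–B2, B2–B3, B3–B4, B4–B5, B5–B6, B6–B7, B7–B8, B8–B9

Checking the three conditions: (i) the bags cover all of {a, b, c, d, e, f, g, h, i, j}; (ii) for each edge, some bag contains both endpoints; (iii) the bags containing any fixed vertex form a subtree. All hold, so the decomposition is valid with width 2 − 1 = 1.

Yes; width 1.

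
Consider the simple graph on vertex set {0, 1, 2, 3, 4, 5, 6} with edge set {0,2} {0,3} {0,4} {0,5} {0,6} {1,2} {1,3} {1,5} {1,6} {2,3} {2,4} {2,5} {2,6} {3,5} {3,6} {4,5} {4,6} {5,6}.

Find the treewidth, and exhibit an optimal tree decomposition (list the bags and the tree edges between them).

Each bag holds 5 vertices, so the decomposition has width 4, which upper-bounds the treewidth. For the lower bound, the 5 vertices {0, 2, 3, 5, 6} are pairwise adjacent, and any tree decomposition puts a clique entirely inside one bag — forcing width ≥ 4. The upper and lower bounds meet at 4, so that is the treewidth.

Treewidth 4.
One such decomposition:
Bags: B1 = {0, 2, 3, 5, 6}  B2 = {1, 2, 3, 5, 6}  B3 = {0, 2, 4, 5, 6}
Tree: B1–B2, B1–B3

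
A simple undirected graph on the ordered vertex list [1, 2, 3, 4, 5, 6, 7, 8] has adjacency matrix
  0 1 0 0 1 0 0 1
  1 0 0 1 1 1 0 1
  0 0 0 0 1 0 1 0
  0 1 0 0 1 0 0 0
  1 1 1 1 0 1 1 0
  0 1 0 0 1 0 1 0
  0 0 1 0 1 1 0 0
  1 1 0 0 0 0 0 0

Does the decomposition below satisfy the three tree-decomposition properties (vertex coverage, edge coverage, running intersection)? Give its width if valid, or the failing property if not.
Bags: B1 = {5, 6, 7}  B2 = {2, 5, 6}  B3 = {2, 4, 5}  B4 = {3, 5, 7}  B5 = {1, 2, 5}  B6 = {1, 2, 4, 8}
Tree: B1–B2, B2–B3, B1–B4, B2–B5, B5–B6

A tree decomposition must satisfy three properties: every vertex lies in some bag; for every edge, both endpoints lie together in some bag; and for every vertex, the bags containing it form a connected subtree. Here bags containing vertex 4 are not connected in the tree, so the decomposition is invalid.

No — bags containing vertex 4 are not connected in the tree.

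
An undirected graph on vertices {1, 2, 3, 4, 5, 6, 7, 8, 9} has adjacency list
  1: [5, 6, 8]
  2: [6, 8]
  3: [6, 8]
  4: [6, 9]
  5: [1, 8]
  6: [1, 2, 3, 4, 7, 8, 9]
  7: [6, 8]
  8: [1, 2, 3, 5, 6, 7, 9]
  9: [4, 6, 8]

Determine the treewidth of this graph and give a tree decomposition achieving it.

Treewidth 2.
One such decomposition:
Bags: B1 = {3, 6, 8}  B2 = {1, 6, 8}  B3 = {6, 7, 8}  B4 = {1, 5, 8}  B5 = {6, 8, 9}  B6 = {4, 6, 9}  B7 = {2, 6, 8}
Tree: B1–B2, B2–B3, B2–B4, B3–B5, B5–B6, B3–B7

The largest bag has 3 vertices, giving width 2; this decomposition certifies tw(G) ≤ 2. For the lower bound, the 3 vertices {1, 5, 8} are pairwise adjacent, and any tree decomposition puts a clique entirely inside one bag — forcing width ≥ 2. Hence tw(G) = 2 exactly.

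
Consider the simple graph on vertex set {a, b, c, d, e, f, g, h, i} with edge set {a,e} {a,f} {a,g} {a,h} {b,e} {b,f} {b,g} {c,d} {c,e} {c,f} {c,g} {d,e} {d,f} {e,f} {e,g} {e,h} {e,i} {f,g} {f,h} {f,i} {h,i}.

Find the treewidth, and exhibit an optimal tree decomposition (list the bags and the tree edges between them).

Treewidth 3.
Bags: B1 = {a, e, f, g}  B2 = {c, e, f, g}  B3 = {a, e, f, h}  B4 = {b, e, f, g}  B5 = {e, f, h, i}  B6 = {c, d, e, f}
Tree: B1–B2, B1–B3, B2–B4, B3–B5, B2–B6

The largest bag has 4 vertices, giving width 3; this decomposition certifies tw(G) ≤ 3. On the other hand G contains the 4-clique {c, d, e, f}. A clique must lie in a single bag of any decomposition, so no decomposition can have width below 3. The upper and lower bounds meet at 3, so that is the treewidth.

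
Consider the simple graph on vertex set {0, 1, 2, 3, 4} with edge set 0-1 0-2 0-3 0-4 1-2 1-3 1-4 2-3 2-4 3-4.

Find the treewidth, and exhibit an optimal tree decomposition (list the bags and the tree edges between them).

Treewidth 4.
Bags: B1 = {0, 1, 2, 3, 4}
Tree: (single bag)

A single bag containing all 5 vertices is trivially a valid decomposition of width 4. Conversely, {0, 1, 2, 3, 4} is a clique of size 5, and the vertices of any clique must share a bag in every tree decomposition; so some bag has ≥ 5 vertices and tw(G) ≥ 4. The upper and lower bounds meet at 4, so that is the treewidth.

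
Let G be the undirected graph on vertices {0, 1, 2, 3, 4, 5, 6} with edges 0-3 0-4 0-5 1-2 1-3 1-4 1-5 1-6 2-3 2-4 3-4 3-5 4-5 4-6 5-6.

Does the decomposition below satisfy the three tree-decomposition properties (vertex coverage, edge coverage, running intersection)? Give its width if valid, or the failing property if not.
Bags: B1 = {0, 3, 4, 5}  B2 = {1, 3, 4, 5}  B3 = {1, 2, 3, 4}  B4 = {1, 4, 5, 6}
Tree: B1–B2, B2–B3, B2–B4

Checking the three conditions: (i) the bags cover all of {0, 1, 2, 3, 4, 5, 6}; (ii) for each edge, some bag contains both endpoints; (iii) the bags containing any fixed vertex form a subtree. All hold, so the decomposition is valid with width 4 − 1 = 3.

Yes; width 3.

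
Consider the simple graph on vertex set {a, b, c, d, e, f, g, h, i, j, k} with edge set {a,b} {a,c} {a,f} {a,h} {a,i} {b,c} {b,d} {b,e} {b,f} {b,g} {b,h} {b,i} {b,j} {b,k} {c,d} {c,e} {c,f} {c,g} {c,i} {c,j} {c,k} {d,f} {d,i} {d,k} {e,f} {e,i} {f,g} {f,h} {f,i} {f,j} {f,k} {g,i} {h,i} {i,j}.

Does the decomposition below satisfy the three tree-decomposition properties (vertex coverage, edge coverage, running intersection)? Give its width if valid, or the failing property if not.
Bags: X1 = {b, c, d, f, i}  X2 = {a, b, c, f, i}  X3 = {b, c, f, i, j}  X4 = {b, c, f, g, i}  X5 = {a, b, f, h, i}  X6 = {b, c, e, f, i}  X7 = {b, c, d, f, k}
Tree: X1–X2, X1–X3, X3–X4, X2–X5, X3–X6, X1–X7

Yes; width 4.

Checking the three conditions: (i) the bags cover all of {a, b, c, d, e, f, g, h, i, j, k}; (ii) for each edge, some bag contains both endpoints; (iii) the bags containing any fixed vertex form a subtree. All hold, so the decomposition is valid with width 5 − 1 = 4.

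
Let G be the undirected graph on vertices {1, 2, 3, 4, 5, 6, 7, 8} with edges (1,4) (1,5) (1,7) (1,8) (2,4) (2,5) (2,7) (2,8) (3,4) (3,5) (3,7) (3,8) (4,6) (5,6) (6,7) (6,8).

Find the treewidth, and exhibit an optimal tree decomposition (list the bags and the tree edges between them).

Treewidth 4.
One optimal decomposition is:
Bags: B1 = {4, 5, 6, 7, 8}  B2 = {1, 4, 5, 7, 8}  B3 = {3, 4, 5, 7, 8}  B4 = {2, 4, 5, 7, 8}
Tree: B1–B2, B2–B3, B3–B4

Each bag holds 5 vertices, so the decomposition has width 4, which upper-bounds the treewidth. For the lower bound: the 5 vertex sets {6,7}, {1,8}, {3,4}, {5}, {2} are disjoint, each induces a connected subgraph, and every pair is joined by at least one edge of G. Contracting each set to a single vertex therefore yields K_{5} as a minor, and since treewidth is minor-monotone, tw(G) ≥ tw(K_{5}) = 4. Combining the bounds, tw(G) = 4.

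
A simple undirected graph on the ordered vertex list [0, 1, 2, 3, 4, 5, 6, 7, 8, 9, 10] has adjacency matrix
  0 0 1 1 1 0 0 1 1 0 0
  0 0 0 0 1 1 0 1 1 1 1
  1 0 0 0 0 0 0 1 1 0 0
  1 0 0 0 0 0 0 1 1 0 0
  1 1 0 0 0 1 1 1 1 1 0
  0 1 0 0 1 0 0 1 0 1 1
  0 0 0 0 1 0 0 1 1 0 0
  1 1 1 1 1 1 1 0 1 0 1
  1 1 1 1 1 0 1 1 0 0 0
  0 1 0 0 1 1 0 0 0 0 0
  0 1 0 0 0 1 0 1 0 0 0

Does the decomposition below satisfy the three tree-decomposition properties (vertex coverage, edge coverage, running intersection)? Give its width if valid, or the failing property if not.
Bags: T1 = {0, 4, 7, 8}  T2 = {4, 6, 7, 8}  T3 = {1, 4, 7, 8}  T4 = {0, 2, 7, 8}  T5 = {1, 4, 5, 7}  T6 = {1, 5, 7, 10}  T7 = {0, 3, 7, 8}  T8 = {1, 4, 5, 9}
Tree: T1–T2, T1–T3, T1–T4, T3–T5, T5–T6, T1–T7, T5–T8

Yes; width 3.

Vertex coverage: the bags together contain {0, 1, 2, 3, 4, 5, 6, 7, 8, 9, 10}, the full vertex set. Edge coverage: each edge of G has both endpoints in at least one bag. Running intersection: for every vertex, the bags containing it form a connected subtree. All three properties hold, so this is a valid tree decomposition of width max|bag| − 1 = 3, and hence tw(G) ≤ 3.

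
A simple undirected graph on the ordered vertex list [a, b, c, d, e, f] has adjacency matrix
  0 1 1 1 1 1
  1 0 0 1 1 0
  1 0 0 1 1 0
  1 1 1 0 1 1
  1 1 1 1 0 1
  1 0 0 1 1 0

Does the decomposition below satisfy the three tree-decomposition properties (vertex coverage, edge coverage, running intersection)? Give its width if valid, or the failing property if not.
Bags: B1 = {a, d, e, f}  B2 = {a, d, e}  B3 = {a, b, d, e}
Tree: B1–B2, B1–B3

A tree decomposition must satisfy three properties: every vertex lies in some bag; for every edge, both endpoints lie together in some bag; and for every vertex, the bags containing it form a connected subtree. Here vertex c appears in no bag, so the decomposition is invalid.

No — vertex c appears in no bag.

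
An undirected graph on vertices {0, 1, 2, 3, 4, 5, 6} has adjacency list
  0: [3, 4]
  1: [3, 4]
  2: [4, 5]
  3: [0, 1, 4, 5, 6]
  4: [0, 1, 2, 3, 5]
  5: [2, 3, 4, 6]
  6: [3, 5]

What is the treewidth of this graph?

2

A width-2 tree decomposition is:
Bags: B1 = {1, 3, 4}  B2 = {3, 4, 5}  B3 = {2, 4, 5}  B4 = {0, 3, 4}  B5 = {3, 5, 6}
Tree: B1–B2, B2–B3, B1–B4, B2–B5
Every bag has size at most 3, so the width is 3 − 1 = 2 and tw(G) ≤ 2. Conversely, {2, 4, 5} is a clique of size 3, and the vertices of any clique must share a bag in every tree decomposition; so some bag has ≥ 3 vertices and tw(G) ≥ 2. The upper and lower bounds meet at 2, so that is the treewidth.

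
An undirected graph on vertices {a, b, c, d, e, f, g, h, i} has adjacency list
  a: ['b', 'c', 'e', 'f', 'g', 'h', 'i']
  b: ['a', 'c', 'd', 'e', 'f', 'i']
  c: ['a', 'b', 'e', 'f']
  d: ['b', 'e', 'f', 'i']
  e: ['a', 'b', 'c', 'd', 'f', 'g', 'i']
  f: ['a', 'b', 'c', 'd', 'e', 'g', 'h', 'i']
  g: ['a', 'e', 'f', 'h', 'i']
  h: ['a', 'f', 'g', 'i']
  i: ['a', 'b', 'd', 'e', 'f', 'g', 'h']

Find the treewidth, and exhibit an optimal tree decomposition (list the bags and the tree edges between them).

The largest bag has 5 vertices, giving width 4; this decomposition certifies tw(G) ≤ 4. Conversely, {a, b, c, e, f} is a clique of size 5, and the vertices of any clique must share a bag in every tree decomposition; so some bag has ≥ 5 vertices and tw(G) ≥ 4. Therefore the treewidth is 4.

Treewidth 4.
One optimal decomposition is:
Bags: B1 = {a, e, f, g, i}  B2 = {a, f, g, h, i}  B3 = {a, b, e, f, i}  B4 = {a, b, c, e, f}  B5 = {b, d, e, f, i}
Tree: B1–B2, B1–B3, B3–B4, B3–B5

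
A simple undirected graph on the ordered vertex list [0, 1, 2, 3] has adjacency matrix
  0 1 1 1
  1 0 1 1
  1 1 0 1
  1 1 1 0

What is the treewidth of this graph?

3

A width-3 tree decomposition is:
Bags: B1 = {0, 1, 2, 3}
Tree: (single bag)
A single bag containing all 4 vertices is trivially a valid decomposition of width 3. Conversely, {0, 1, 2, 3} is a clique of size 4, and the vertices of any clique must share a bag in every tree decomposition; so some bag has ≥ 4 vertices and tw(G) ≥ 3. The upper and lower bounds meet at 3, so that is the treewidth.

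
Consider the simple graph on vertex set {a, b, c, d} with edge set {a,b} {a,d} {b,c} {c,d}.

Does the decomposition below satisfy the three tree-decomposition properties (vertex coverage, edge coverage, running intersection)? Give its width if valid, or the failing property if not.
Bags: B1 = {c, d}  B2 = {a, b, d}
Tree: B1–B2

A tree decomposition must satisfy three properties: every vertex lies in some bag; for every edge, both endpoints lie together in some bag; and for every vertex, the bags containing it form a connected subtree. Here edge (b,c) lies in no bag, so the decomposition is invalid.

No — edge (b,c) lies in no bag.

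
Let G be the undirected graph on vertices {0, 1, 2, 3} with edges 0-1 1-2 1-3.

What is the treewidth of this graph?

A width-1 tree decomposition is:
Bags: B1 = {1, 3}  B2 = {0, 1}  B3 = {1, 2}
Tree: B1–B2, B2–B3
The largest bag has 2 vertices, giving width 1; this decomposition certifies tw(G) ≤ 1. Any graph with an edge has treewidth ≥ 1, and G has the edge 1–3. The upper and lower bounds meet at 1, so that is the treewidth.

1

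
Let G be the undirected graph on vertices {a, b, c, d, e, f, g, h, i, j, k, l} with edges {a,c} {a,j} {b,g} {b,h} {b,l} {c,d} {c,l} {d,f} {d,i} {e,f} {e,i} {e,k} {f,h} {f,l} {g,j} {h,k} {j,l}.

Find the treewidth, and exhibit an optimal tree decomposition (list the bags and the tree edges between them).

Treewidth 3.
One such decomposition:
Bags: B1 = {d, e, i, k}  B2 = {d, e, f, k}  B3 = {d, f, h, k}  B4 = {c, d, f, h}  B5 = {c, f, h, l}  B6 = {b, c, h, l}  B7 = {a, b, c, l}  B8 = {a, b, j, l}  B9 = {a, b, g, j}
Tree: B1–B2, B2–B3, B3–B4, B4–B5, B5–B6, B6–B7, B7–B8, B8–B9

The largest bag has 4 vertices, giving width 3; this decomposition certifies tw(G) ≤ 3. For the lower bound: the 4 vertex sets {e,i,k}, {d}, {f}, {b,c,h,l} are disjoint, each induces a connected subgraph, and every pair is joined by at least one edge of G. Contracting each set to a single vertex therefore yields K_{4} as a minor, and since treewidth is minor-monotone, tw(G) ≥ tw(K_{4}) = 3. Hence tw(G) = 3 exactly.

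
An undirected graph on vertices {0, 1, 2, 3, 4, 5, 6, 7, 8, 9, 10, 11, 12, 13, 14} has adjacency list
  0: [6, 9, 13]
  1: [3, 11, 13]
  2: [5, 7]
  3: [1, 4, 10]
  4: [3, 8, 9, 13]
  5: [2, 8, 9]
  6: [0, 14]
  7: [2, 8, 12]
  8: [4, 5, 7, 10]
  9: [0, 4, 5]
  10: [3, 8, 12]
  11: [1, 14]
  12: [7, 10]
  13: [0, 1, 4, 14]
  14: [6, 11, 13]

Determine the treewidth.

3

A width-3 tree decomposition is:
Bags: B1 = {2, 5, 7, 12}  B2 = {5, 7, 8, 12}  B3 = {5, 8, 10, 12}  B4 = {5, 8, 9, 10}  B5 = {4, 8, 9, 10}  B6 = {3, 4, 9, 10}  B7 = {0, 3, 4, 9}  B8 = {0, 3, 4, 13}  B9 = {0, 1, 3, 13}  B10 = {0, 1, 6, 13}  B11 = {1, 6, 13, 14}  B12 = {1, 6, 11, 14}
Tree: B1–B2, B2–B3, B3–B4, B4–B5, B5–B6, B6–B7, B7–B8, B8–B9, B9–B10, B10–B11, B11–B12
Each bag holds 4 vertices, so the decomposition has width 3, which upper-bounds the treewidth. For the lower bound: the 4 vertex sets {2,7,12}, {5}, {8}, {3,4,9,10} are disjoint, each induces a connected subgraph, and every pair is joined by at least one edge of G. Contracting each set to a single vertex therefore yields K_{4} as a minor, and since treewidth is minor-monotone, tw(G) ≥ tw(K_{4}) = 3. Hence tw(G) = 3 exactly.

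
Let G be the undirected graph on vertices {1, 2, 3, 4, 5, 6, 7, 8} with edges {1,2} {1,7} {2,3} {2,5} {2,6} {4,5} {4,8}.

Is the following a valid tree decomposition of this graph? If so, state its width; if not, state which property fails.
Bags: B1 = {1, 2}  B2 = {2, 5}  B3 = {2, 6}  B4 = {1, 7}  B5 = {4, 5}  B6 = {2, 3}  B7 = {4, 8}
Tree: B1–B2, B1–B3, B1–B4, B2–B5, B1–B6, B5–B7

Yes; width 1.

Vertex coverage: the bags together contain {1, 2, 3, 4, 5, 6, 7, 8}, the full vertex set. Edge coverage: each edge of G has both endpoints in at least one bag. Running intersection: for every vertex, the bags containing it form a connected subtree. All three properties hold, so this is a valid tree decomposition of width max|bag| − 1 = 1, and hence tw(G) ≤ 1.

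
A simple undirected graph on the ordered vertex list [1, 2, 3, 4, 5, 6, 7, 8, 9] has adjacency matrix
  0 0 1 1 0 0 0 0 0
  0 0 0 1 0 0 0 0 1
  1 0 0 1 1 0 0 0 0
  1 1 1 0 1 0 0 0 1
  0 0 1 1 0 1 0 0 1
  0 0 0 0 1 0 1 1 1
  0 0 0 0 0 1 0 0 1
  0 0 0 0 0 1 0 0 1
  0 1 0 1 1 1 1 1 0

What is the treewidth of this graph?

2

A width-2 tree decomposition is:
Bags: B1 = {4, 5, 9}  B2 = {5, 6, 9}  B3 = {6, 7, 9}  B4 = {3, 4, 5}  B5 = {2, 4, 9}  B6 = {6, 8, 9}  B7 = {1, 3, 4}
Tree: B1–B2, B2–B3, B1–B4, B1–B5, B3–B6, B4–B7
Every bag has size at most 3, so the width is 3 − 1 = 2 and tw(G) ≤ 2. On the other hand G contains the 3-clique {1, 3, 4}. A clique must lie in a single bag of any decomposition, so no decomposition can have width below 2. Combining the bounds, tw(G) = 2.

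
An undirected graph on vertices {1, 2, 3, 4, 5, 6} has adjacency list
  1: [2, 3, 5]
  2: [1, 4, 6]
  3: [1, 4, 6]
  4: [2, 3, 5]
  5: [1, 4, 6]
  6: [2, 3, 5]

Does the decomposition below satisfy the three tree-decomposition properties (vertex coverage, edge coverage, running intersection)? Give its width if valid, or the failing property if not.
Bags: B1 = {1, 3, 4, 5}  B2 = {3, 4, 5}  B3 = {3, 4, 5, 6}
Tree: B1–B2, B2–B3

A tree decomposition must satisfy three properties: every vertex lies in some bag; for every edge, both endpoints lie together in some bag; and for every vertex, the bags containing it form a connected subtree. Here vertex 2 appears in no bag, so the decomposition is invalid.

No — vertex 2 appears in no bag.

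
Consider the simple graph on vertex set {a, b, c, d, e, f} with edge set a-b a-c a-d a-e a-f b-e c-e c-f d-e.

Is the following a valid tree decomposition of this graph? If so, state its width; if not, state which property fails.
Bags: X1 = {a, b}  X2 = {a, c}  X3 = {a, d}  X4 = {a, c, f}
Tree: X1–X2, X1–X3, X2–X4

No — vertex e appears in no bag.

A tree decomposition must satisfy three properties: every vertex lies in some bag; for every edge, both endpoints lie together in some bag; and for every vertex, the bags containing it form a connected subtree. Here vertex e appears in no bag, so the decomposition is invalid.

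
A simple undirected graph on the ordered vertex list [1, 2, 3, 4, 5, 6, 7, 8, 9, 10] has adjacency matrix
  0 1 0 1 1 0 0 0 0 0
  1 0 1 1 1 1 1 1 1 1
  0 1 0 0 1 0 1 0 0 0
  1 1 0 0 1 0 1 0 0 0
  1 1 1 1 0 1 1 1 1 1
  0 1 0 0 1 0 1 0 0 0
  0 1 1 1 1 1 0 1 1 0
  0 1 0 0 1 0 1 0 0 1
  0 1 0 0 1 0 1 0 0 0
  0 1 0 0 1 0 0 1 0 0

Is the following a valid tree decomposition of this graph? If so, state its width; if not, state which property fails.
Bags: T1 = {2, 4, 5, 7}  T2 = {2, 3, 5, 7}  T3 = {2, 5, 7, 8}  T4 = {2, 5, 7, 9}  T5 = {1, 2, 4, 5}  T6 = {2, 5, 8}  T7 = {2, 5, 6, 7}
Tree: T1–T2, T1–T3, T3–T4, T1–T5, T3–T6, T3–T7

A tree decomposition must satisfy three properties: every vertex lies in some bag; for every edge, both endpoints lie together in some bag; and for every vertex, the bags containing it form a connected subtree. Here vertex 10 appears in no bag, so the decomposition is invalid.

No — vertex 10 appears in no bag.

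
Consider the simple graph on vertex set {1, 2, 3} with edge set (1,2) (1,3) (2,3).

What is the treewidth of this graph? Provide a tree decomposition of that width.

A single bag containing all 3 vertices is trivially a valid decomposition of width 2. On the other hand G contains the 3-clique {1, 2, 3}. A clique must lie in a single bag of any decomposition, so no decomposition can have width below 2. The upper and lower bounds meet at 2, so that is the treewidth.

Treewidth 2.
One such decomposition:
Bags: B1 = {1, 2, 3}
Tree: (single bag)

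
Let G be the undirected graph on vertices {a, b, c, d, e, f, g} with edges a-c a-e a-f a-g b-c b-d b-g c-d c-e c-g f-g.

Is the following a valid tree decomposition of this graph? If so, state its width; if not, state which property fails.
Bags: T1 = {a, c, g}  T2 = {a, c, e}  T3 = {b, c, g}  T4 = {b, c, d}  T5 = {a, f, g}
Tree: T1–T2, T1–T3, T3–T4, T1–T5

Checking the three conditions: (i) the bags cover all of {a, b, c, d, e, f, g}; (ii) for each edge, some bag contains both endpoints; (iii) the bags containing any fixed vertex form a subtree. All hold, so the decomposition is valid with width 3 − 1 = 2.

Yes; width 2.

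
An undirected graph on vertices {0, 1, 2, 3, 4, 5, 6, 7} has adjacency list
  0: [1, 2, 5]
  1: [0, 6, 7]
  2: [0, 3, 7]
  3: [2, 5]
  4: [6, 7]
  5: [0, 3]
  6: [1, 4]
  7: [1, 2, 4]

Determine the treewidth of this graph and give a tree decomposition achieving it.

Treewidth 2.
One optimal decomposition is:
Bags: B1 = {2, 3, 5}  B2 = {0, 2, 5}  B3 = {0, 2, 7}  B4 = {0, 1, 7}  B5 = {1, 4, 7}  B6 = {1, 4, 6}
Tree: B1–B2, B2–B3, B3–B4, B4–B5, B5–B6

Each bag holds 3 vertices, so the decomposition has width 2, which upper-bounds the treewidth. Since 3–5–0–2–3 is a cycle in G, G is not acyclic. Forests are exactly the graphs of treewidth ≤ 1, so tw(G) ≥ 2. The upper and lower bounds meet at 2, so that is the treewidth.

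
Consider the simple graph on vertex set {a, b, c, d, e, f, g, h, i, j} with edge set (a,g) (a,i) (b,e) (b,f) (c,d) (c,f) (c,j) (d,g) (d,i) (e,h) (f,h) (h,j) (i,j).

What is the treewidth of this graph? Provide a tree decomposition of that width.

Treewidth 2.
Bags: B1 = {b, e, f}  B2 = {e, f, h}  B3 = {c, f, h}  B4 = {c, h, j}  B5 = {c, d, j}  B6 = {d, i, j}  B7 = {d, g, i}  B8 = {a, g, i}
Tree: B1–B2, B2–B3, B3–B4, B4–B5, B5–B6, B6–B7, B7–B8

Every bag has size at most 3, so the width is 3 − 1 = 2 and tw(G) ≤ 2. For the lower bound, G contains the cycle b–e–h–f–b, so G is not a forest; only forests have treewidth ≤ 1, hence tw(G) ≥ 2. Therefore the treewidth is 2.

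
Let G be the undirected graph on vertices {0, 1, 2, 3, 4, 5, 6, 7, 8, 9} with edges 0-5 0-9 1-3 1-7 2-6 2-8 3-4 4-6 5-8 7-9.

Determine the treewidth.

A width-2 tree decomposition is:
Bags: B1 = {0, 5, 8}  B2 = {0, 2, 8}  B3 = {0, 2, 6}  B4 = {0, 4, 6}  B5 = {0, 3, 4}  B6 = {0, 1, 3}  B7 = {0, 1, 7}  B8 = {0, 7, 9}
Tree: B1–B2, B2–B3, B3–B4, B4–B5, B5–B6, B6–B7, B7–B8
Each bag holds 3 vertices, so the decomposition has width 2, which upper-bounds the treewidth. Since 0–5–8–2–6–4–3–1–7–9–0 is a cycle in G, G is not acyclic. Forests are exactly the graphs of treewidth ≤ 1, so tw(G) ≥ 2. Therefore the treewidth is 2.

2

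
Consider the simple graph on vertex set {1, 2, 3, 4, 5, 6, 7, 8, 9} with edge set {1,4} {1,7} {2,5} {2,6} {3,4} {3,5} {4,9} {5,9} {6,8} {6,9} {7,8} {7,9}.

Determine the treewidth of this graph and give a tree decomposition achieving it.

The largest bag has 4 vertices, giving width 3; this decomposition certifies tw(G) ≤ 3. For the lower bound: the 4 vertex sets {2,6,8}, {7}, {9}, {1,3,4,5} are disjoint, each induces a connected subgraph, and every pair is joined by at least one edge of G. Contracting each set to a single vertex therefore yields K_{4} as a minor, and since treewidth is minor-monotone, tw(G) ≥ tw(K_{4}) = 3. Therefore the treewidth is 3.

Treewidth 3.
One such decomposition:
Bags: B1 = {2, 6, 7, 8}  B2 = {2, 6, 7, 9}  B3 = {2, 5, 7, 9}  B4 = {1, 5, 7, 9}  B5 = {1, 4, 5, 9}  B6 = {1, 3, 4, 5}
Tree: B1–B2, B2–B3, B3–B4, B4–B5, B5–B6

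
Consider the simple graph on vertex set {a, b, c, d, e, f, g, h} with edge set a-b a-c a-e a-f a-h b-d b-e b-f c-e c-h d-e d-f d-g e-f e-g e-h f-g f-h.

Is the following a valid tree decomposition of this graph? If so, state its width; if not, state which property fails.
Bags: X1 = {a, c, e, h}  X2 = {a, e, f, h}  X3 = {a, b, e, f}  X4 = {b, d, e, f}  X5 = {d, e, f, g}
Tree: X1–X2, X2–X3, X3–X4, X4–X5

Yes; width 3.

Checking the three conditions: (i) the bags cover all of {a, b, c, d, e, f, g, h}; (ii) for each edge, some bag contains both endpoints; (iii) the bags containing any fixed vertex form a subtree. All hold, so the decomposition is valid with width 4 − 1 = 3.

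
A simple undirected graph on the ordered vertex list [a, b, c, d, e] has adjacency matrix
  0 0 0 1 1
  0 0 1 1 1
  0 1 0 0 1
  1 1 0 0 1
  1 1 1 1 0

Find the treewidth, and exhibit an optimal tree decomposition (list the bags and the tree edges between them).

Treewidth 2.
Bags: B1 = {b, d, e}  B2 = {a, d, e}  B3 = {b, c, e}
Tree: B1–B2, B1–B3

Each bag holds 3 vertices, so the decomposition has width 2, which upper-bounds the treewidth. Conversely, {a, d, e} is a clique of size 3, and the vertices of any clique must share a bag in every tree decomposition; so some bag has ≥ 3 vertices and tw(G) ≥ 2. The upper and lower bounds meet at 2, so that is the treewidth.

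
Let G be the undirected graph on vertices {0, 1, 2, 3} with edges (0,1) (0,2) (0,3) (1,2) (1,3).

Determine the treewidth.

A width-2 tree decomposition is:
Bags: B1 = {0, 1, 2}  B2 = {0, 1, 3}
Tree: B1–B2
Each bag holds 3 vertices, so the decomposition has width 2, which upper-bounds the treewidth. For the lower bound, the 3 vertices {0, 1, 2} are pairwise adjacent, and any tree decomposition puts a clique entirely inside one bag — forcing width ≥ 2. Therefore the treewidth is 2.

2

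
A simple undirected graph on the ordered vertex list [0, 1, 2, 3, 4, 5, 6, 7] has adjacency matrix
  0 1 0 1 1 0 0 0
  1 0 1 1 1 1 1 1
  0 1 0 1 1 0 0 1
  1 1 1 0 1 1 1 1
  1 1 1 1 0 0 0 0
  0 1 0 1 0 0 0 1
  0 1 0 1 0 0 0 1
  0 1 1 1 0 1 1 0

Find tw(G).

A width-3 tree decomposition is:
Bags: B1 = {1, 2, 3, 4}  B2 = {1, 2, 3, 7}  B3 = {0, 1, 3, 4}  B4 = {1, 3, 5, 7}  B5 = {1, 3, 6, 7}
Tree: B1–B2, B1–B3, B2–B4, B4–B5
The largest bag has 4 vertices, giving width 3; this decomposition certifies tw(G) ≤ 3. For the lower bound, the 4 vertices {0, 1, 3, 4} are pairwise adjacent, and any tree decomposition puts a clique entirely inside one bag — forcing width ≥ 3. Therefore the treewidth is 3.

3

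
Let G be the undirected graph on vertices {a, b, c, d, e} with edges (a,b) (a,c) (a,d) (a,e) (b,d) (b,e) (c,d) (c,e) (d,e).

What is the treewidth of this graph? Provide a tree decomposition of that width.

Each bag holds 4 vertices, so the decomposition has width 3, which upper-bounds the treewidth. For the lower bound, the 4 vertices {a, c, d, e} are pairwise adjacent, and any tree decomposition puts a clique entirely inside one bag — forcing width ≥ 3. The upper and lower bounds meet at 3, so that is the treewidth.

Treewidth 3.
One optimal decomposition is:
Bags: B1 = {a, b, d, e}  B2 = {a, c, d, e}
Tree: B1–B2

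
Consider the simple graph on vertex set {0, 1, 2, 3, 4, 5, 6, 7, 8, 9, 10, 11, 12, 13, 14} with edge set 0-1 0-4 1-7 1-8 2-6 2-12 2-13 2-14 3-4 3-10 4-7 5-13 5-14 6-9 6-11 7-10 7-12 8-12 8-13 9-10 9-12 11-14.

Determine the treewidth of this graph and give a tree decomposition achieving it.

Treewidth 3.
One optimal decomposition is:
Bags: B1 = {0, 3, 4, 10}  B2 = {0, 4, 7, 10}  B3 = {0, 1, 7, 10}  B4 = {1, 7, 9, 10}  B5 = {1, 7, 9, 12}  B6 = {1, 8, 9, 12}  B7 = {6, 8, 9, 12}  B8 = {2, 6, 8, 12}  B9 = {2, 6, 8, 13}  B10 = {2, 6, 11, 13}  B11 = {2, 11, 13, 14}  B12 = {5, 11, 13, 14}
Tree: B1–B2, B2–B3, B3–B4, B4–B5, B5–B6, B6–B7, B7–B8, B8–B9, B9–B10, B10–B11, B11–B12

Every bag has size at most 4, so the width is 4 − 1 = 3 and tw(G) ≤ 3. For the lower bound: the 4 vertex sets {0,3,4}, {10}, {7}, {1,8,9,12} are disjoint, each induces a connected subgraph, and every pair is joined by at least one edge of G. Contracting each set to a single vertex therefore yields K_{4} as a minor, and since treewidth is minor-monotone, tw(G) ≥ tw(K_{4}) = 3. Combining the bounds, tw(G) = 3.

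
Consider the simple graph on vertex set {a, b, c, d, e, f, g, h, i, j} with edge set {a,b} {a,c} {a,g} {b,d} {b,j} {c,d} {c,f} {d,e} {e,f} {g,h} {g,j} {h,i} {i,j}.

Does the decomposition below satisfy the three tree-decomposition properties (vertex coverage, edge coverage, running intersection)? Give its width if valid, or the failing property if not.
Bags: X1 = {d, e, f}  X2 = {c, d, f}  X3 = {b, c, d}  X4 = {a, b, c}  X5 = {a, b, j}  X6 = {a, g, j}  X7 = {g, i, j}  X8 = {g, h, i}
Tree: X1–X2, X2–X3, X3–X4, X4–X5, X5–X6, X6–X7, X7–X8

Checking the three conditions: (i) the bags cover all of {a, b, c, d, e, f, g, h, i, j}; (ii) for each edge, some bag contains both endpoints; (iii) the bags containing any fixed vertex form a subtree. All hold, so the decomposition is valid with width 3 − 1 = 2.

Yes; width 2.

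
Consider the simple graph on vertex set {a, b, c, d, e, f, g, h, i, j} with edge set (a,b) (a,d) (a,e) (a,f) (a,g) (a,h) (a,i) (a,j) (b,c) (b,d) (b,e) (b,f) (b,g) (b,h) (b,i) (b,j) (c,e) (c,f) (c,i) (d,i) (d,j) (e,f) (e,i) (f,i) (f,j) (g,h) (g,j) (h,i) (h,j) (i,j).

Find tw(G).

A width-4 tree decomposition is:
Bags: B1 = {a, b, h, i, j}  B2 = {a, b, f, i, j}  B3 = {a, b, g, h, j}  B4 = {a, b, d, i, j}  B5 = {a, b, e, f, i}  B6 = {b, c, e, f, i}
Tree: B1–B2, B1–B3, B2–B4, B2–B5, B5–B6
The largest bag has 5 vertices, giving width 4; this decomposition certifies tw(G) ≤ 4. Conversely, {a, b, g, h, j} is a clique of size 5, and the vertices of any clique must share a bag in every tree decomposition; so some bag has ≥ 5 vertices and tw(G) ≥ 4. Hence tw(G) = 4 exactly.

4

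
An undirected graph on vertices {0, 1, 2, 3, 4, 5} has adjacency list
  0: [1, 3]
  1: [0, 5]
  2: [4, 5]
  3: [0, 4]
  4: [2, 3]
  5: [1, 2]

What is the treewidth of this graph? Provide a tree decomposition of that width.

Treewidth 2.
One such decomposition:
Bags: B1 = {0, 3, 4}  B2 = {0, 2, 4}  B3 = {0, 2, 5}  B4 = {0, 1, 5}
Tree: B1–B2, B2–B3, B3–B4

Each bag holds 3 vertices, so the decomposition has width 2, which upper-bounds the treewidth. Since 0–3–4–2–5–1–0 is a cycle in G, G is not acyclic. Forests are exactly the graphs of treewidth ≤ 1, so tw(G) ≥ 2. The upper and lower bounds meet at 2, so that is the treewidth.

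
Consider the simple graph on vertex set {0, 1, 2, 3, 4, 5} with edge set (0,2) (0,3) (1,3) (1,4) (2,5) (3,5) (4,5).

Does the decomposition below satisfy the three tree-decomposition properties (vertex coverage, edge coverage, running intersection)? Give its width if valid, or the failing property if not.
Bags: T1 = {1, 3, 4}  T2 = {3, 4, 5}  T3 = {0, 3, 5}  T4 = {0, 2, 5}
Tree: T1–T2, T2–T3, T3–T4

Vertex coverage: the bags together contain {0, 1, 2, 3, 4, 5}, the full vertex set. Edge coverage: each edge of G has both endpoints in at least one bag. Running intersection: for every vertex, the bags containing it form a connected subtree. All three properties hold, so this is a valid tree decomposition of width max|bag| − 1 = 2, and hence tw(G) ≤ 2.

Yes; width 2.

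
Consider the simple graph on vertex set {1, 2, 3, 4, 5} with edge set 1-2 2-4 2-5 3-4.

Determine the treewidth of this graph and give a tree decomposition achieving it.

Treewidth 1.
One such decomposition:
Bags: B1 = {1, 2}  B2 = {2, 5}  B3 = {2, 4}  B4 = {3, 4}
Tree: B1–B2, B1–B3, B3–B4

The largest bag has 2 vertices, giving width 1; this decomposition certifies tw(G) ≤ 1. Any graph with an edge has treewidth ≥ 1, and G has the edge 2–1. The upper and lower bounds meet at 1, so that is the treewidth.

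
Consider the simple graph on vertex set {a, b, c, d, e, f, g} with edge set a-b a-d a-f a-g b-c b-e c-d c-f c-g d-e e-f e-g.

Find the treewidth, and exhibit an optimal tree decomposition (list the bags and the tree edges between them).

Each bag holds 4 vertices, so the decomposition has width 3, which upper-bounds the treewidth. For the lower bound: the 4 vertex sets {e,f}, {a,g}, {c}, {b} are disjoint, each induces a connected subgraph, and every pair is joined by at least one edge of G. Contracting each set to a single vertex therefore yields K_{4} as a minor, and since treewidth is minor-monotone, tw(G) ≥ tw(K_{4}) = 3. Combining the bounds, tw(G) = 3.

Treewidth 3.
Bags: B1 = {a, c, e, f}  B2 = {a, c, e, g}  B3 = {a, b, c, e}  B4 = {a, c, d, e}
Tree: B1–B2, B2–B3, B3–B4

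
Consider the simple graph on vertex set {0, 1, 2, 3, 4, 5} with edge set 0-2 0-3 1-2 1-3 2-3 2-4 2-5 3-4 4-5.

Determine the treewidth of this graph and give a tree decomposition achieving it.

The largest bag has 3 vertices, giving width 2; this decomposition certifies tw(G) ≤ 2. On the other hand G contains the 3-clique {0, 2, 3}. A clique must lie in a single bag of any decomposition, so no decomposition can have width below 2. Hence tw(G) = 2 exactly.

Treewidth 2.
One such decomposition:
Bags: B1 = {0, 2, 3}  B2 = {2, 3, 4}  B3 = {2, 4, 5}  B4 = {1, 2, 3}
Tree: B1–B2, B2–B3, B1–B4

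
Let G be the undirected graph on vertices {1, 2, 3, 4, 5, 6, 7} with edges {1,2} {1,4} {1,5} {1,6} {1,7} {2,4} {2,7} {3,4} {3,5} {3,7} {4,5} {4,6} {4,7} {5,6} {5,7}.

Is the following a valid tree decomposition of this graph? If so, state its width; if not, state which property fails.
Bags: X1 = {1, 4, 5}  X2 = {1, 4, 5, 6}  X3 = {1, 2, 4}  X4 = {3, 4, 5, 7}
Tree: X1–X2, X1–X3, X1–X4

A tree decomposition must satisfy three properties: every vertex lies in some bag; for every edge, both endpoints lie together in some bag; and for every vertex, the bags containing it form a connected subtree. Here edge (7,1) lies in no bag, so the decomposition is invalid.

No — edge (7,1) lies in no bag.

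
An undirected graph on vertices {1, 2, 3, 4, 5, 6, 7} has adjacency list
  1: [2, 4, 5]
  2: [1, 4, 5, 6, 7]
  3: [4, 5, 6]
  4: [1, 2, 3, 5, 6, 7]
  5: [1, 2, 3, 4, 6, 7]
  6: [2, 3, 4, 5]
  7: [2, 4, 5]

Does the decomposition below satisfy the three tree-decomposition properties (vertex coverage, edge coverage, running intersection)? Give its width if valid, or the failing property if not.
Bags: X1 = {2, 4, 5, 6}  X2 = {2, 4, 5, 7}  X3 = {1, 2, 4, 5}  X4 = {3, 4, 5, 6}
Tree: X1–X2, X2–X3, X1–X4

Yes; width 3.

Vertex coverage: the bags together contain {1, 2, 3, 4, 5, 6, 7}, the full vertex set. Edge coverage: each edge of G has both endpoints in at least one bag. Running intersection: for every vertex, the bags containing it form a connected subtree. All three properties hold, so this is a valid tree decomposition of width max|bag| − 1 = 3, and hence tw(G) ≤ 3.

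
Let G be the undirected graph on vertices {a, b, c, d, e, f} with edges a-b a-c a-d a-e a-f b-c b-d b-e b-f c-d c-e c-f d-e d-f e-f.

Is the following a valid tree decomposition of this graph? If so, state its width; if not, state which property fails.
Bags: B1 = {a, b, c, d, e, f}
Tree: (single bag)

Checking the three conditions: (i) the bags cover all of {a, b, c, d, e, f}; (ii) for each edge, some bag contains both endpoints; (iii) the bags containing any fixed vertex form a subtree. All hold, so the decomposition is valid with width 6 − 1 = 5.

Yes; width 5.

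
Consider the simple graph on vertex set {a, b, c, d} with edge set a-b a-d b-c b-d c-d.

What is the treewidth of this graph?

A width-2 tree decomposition is:
Bags: B1 = {b, c, d}  B2 = {a, b, d}
Tree: B1–B2
Every bag has size at most 3, so the width is 3 − 1 = 2 and tw(G) ≤ 2. For the lower bound, the 3 vertices {b, c, d} are pairwise adjacent, and any tree decomposition puts a clique entirely inside one bag — forcing width ≥ 2. Therefore the treewidth is 2.

2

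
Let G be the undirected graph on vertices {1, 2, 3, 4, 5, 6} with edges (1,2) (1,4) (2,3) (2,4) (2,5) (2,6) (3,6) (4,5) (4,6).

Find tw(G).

2

A width-2 tree decomposition is:
Bags: B1 = {2, 4, 6}  B2 = {1, 2, 4}  B3 = {2, 3, 6}  B4 = {2, 4, 5}
Tree: B1–B2, B1–B3, B2–B4
Each bag holds 3 vertices, so the decomposition has width 2, which upper-bounds the treewidth. Conversely, {2, 3, 6} is a clique of size 3, and the vertices of any clique must share a bag in every tree decomposition; so some bag has ≥ 3 vertices and tw(G) ≥ 2. The upper and lower bounds meet at 2, so that is the treewidth.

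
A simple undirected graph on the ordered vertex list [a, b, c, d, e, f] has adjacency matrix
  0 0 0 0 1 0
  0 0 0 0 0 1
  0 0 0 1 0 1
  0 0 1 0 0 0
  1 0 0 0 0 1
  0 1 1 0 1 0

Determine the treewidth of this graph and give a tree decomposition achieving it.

Treewidth 1.
Bags: B1 = {e, f}  B2 = {c, f}  B3 = {c, d}  B4 = {a, e}  B5 = {b, f}
Tree: B1–B2, B2–B3, B1–B4, B2–B5

Every bag has size at most 2, so the width is 2 − 1 = 1 and tw(G) ≤ 1. G has an edge, so its treewidth is at least 1. Combining the bounds, tw(G) = 1.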